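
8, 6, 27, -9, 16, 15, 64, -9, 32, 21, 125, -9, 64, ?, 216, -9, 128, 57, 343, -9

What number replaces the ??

36

The terms cycle through 4 interleaved subsequences.
Track A: 8, 16, 32, 64, 128 (successive powers of 2).
Track B: 6, 15, 21, ?, 57 (each term equals the sum of the previous two).
Track C: 27, 64, 125, 216, 343 (perfect cubes starting at 3³).
Track D: -9, -9, -9, -9, -9 (the constant sequence -9).
The gap is track B's term 4; the rule gives 36.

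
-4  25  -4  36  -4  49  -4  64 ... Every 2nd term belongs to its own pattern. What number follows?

The terms cycle through 2 interleaved subsequences.
Subsequence A is -4, -4, -4, -4, which is the constant sequence -4.
Subsequence B is 25, 36, 49, 64, which is perfect squares starting at 5².
The 9th slot belongs to subsequence A; its 5th term is -4.

-4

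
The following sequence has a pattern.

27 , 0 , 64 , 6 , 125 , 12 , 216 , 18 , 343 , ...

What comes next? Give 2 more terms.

24, 512

Odd-indexed and even-indexed terms follow separate rules.
Subsequence A = 27, 64, 125, 216, 343: perfect cubes starting at 3³.
Subsequence B = 0, 6, 12, 18: linear: a_n = -6 + 6·n.
Position 10 falls in subsequence B as its term 5, giving 24.
Position 11 falls in subsequence A as its term 6, giving 512.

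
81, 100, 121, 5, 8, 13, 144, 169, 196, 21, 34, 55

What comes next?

225

Reading positions in blocks of 6 reveals the pattern AAABBB — 2 tracks woven together.
Track A: 81, 100, 121, 144, 169, 196 (the squares 9², 10², 11², …).
Track B: 5, 8, 13, 21, 34, 55 (a Fibonacci-like recurrence a_n = a_{n-1} + a_{n-2}).
Term 13 comes from track A (its 7th entry): 225.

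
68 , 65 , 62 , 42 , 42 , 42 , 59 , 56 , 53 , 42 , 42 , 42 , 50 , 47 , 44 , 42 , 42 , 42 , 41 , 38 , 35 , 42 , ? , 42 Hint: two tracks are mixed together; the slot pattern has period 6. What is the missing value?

42

Reading positions in blocks of 6 reveals the pattern AAABBB — 2 tracks woven together.
Track A = 68, 65, 62, 59, 56, 53, 50, 47, 44, 41, 38, 35: arithmetic, step −3.
Track B = 42, 42, 42, 42, 42, 42, 42, 42, 42, 42, ?, 42: always 42.
Track B's pattern makes the blank 42.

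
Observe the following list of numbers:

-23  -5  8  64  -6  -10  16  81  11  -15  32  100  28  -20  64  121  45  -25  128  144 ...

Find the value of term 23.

Read the sequence 4 terms at a time; column i is its own pattern.
Track A: -23, -6, 11, 28, 45 — arithmetic with common difference +17.
Track B: -5, -10, -15, -20, -25 — linear: a_n = −5·n.
Track C: 8, 16, 32, 64, 128 — powers of 2.
Track D: 64, 81, 100, 121, 144 — perfect squares starting at 8².
Term 23 comes from track C (its 6th entry): 256.

256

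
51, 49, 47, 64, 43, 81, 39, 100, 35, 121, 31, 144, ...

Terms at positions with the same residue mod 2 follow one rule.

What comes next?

Positions 1, 3, 5, … form one subsequence and positions 2, 4, 6, … form another.
Subsequence A: 51, 47, 43, 39, 35, 31 (arithmetic, step −4).
Subsequence B: 49, 64, 81, 100, 121, 144 (consecutive squares n² from n = 7).
The 13th slot belongs to subsequence A; its 7th term is 27.

27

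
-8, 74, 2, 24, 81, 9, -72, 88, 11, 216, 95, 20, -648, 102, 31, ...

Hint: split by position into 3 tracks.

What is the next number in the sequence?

Split by position mod 3: positions 1, 4, 7, … form one track, and each other residue class forms its own.
Track A: -8, 24, -72, 216, -648 (geometric with ratio -3).
Track B: 74, 81, 88, 95, 102 (arithmetic with common difference +7).
Track C: 2, 9, 11, 20, 31 (each term equals the sum of the previous two).
Term 16 comes from track A (its 6th entry): 1944.

1944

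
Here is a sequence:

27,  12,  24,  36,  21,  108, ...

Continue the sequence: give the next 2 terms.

18, 324

Taking every 2nd term gives 2 separate tracks.
Track A = 27, 24, 21: arithmetic, step −3.
Track B = 12, 36, 108: geometric, ×3 each step.
Term 7 comes from track A (its 4th entry): 18.
The 8th slot belongs to track B; its 4th term is 324.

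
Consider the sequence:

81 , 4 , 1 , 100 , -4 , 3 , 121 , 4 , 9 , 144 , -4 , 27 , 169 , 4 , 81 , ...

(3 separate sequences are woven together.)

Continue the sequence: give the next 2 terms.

The terms cycle through 3 interleaved subsequences.
Stream A = 81, 100, 121, 144, 169: perfect squares starting at 9².
Stream B = 4, -4, 4, -4, 4: alternating ±4.
Stream C = 1, 3, 9, 27, 81: successive powers of 3.
The 16th slot belongs to stream A; its 6th term is 196.
The 17th slot belongs to stream B; its 6th term is -4.

196, -4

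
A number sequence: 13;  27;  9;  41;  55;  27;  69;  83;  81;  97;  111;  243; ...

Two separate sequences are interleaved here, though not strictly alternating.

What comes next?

Reading positions in blocks of 3 reveals the pattern AAB — 2 tracks woven together.
Stream A: 13, 27, 41, 55, 69, 83, 97, 111 (linear: a_n = -1 + 14·n).
Stream B: 9, 27, 81, 243 (successive powers of 3).
Term 13 comes from stream A (its 9th entry): 125.

125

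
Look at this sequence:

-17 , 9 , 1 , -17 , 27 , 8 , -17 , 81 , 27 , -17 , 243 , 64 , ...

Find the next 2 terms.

Split by position mod 3: positions 1, 4, 7, … form one track, and each other residue class forms its own.
Track A: -17, -17, -17, -17 — the constant sequence -17.
Track B: 9, 27, 81, 243 — powers of 3.
Track C: 1, 8, 27, 64 — the cubes 1³, 2³, 3³, ….
Position 13 falls in track A as its term 5, giving -17.
Position 14 falls in track B as its term 5, giving 729.

-17, 729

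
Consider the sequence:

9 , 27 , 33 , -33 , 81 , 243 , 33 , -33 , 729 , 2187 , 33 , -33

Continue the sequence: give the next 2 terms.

6561, 19683

The slot pattern repeats as AABB (period 4), so there are 2 interleaved tracks.
Stream A: 9, 27, 81, 243, 729, 2187. Powers of 3.
Stream B: 33, -33, 33, -33, 33, -33. Alternating ±33.
The 13th slot belongs to stream A; its 7th term is 6561.
The 14th slot belongs to stream A; its 8th term is 19683.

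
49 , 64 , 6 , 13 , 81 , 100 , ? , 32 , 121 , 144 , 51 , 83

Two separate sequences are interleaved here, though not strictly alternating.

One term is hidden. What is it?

19

Positions follow the repeating pattern AABB; grouping by letter gives 2 tracks.
Track A: 49, 64, 81, 100, 121, 144. The squares 7², 8², 9², ….
Track B: 6, 13, ?, 32, 51, 83. A Fibonacci-like recurrence a_n = a_{n-1} + a_{n-2}.
The gap is track B's term 3; the rule gives 19.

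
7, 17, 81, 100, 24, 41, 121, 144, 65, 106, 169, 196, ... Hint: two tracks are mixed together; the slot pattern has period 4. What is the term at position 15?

Reading positions in blocks of 4 reveals the pattern AABB — 2 tracks woven together.
Track A = 7, 17, 24, 41, 65, 106: a Fibonacci-like recurrence a_n = a_{n-1} + a_{n-2}.
Track B = 81, 100, 121, 144, 169, 196: the squares 9², 10², 11², ….
Position 15 → track B, term 7 = 225.

225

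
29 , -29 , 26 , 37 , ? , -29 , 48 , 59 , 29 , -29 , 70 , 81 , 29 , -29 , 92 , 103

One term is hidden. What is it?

29

Positions follow the repeating pattern AABB; grouping by letter gives 2 tracks.
Track A: 29, -29, ?, -29, 29, -29, 29, -29 (alternating ±29).
Track B: 26, 37, 48, 59, 70, 81, 92, 103 (arithmetic with common difference +11).
The gap is track A's term 3; the rule gives 29.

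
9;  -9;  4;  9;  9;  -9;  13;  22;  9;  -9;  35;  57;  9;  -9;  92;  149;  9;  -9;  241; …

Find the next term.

Positions follow the repeating pattern AABB; grouping by letter gives 2 tracks.
Subsequence A: 9, -9, 9, -9, 9, -9, 9, -9, 9, -9. Oscillating between 9 and -9.
Subsequence B: 4, 9, 13, 22, 35, 57, 92, 149, 241. A Fibonacci-like recurrence a_n = a_{n-1} + a_{n-2}.
Position 20 → subsequence B, term 10 = 390.

390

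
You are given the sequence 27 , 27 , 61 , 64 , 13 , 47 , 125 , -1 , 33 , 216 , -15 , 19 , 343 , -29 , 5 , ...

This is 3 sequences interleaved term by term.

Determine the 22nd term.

1000

Read the sequence 3 terms at a time; column i is its own pattern.
Track A: 27, 64, 125, 216, 343 (perfect cubes starting at 3³).
Track B: 27, 13, -1, -15, -29 (linear: a_n = 41 − 14·n).
Track C: 61, 47, 33, 19, 5 (arithmetic, step −14).
Position 22 falls in track A as its term 8, giving 1000.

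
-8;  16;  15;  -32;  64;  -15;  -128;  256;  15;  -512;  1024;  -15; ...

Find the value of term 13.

-2048

Reading positions in blocks of 3 reveals the pattern AAB — 2 tracks woven together.
Track A: -8, 16, -32, 64, -128, 256, -512, 1024. A geometric progression (common ratio -2).
Track B: 15, -15, 15, -15. Oscillating between 15 and -15.
Position 13 falls in track A as its term 9, giving -2048.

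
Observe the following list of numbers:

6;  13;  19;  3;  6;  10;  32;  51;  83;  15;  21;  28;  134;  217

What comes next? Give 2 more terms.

The slot pattern repeats as AAABBB (period 6), so there are 2 interleaved tracks.
Stream A: 6, 13, 19, 32, 51, 83, 134, 217 (each term equals the sum of the previous two).
Stream B: 3, 6, 10, 15, 21, 28 (triangular numbers starting at T_2).
Position 15 → stream A, term 9 = 351.
Term 16 comes from stream B (its 7th entry): 36.

351, 36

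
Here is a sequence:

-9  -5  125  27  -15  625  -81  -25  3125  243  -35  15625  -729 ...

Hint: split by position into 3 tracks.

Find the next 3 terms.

-45, 78125, 2187

Split by position mod 3: positions 1, 4, 7, … form one track, and each other residue class forms its own.
Track A: -9, 27, -81, 243, -729 — geometric, ×-3 each step.
Track B: -5, -15, -25, -35 — arithmetic, step −10.
Track C: 125, 625, 3125, 15625 — powers 5^3, 5^4, 5^5, ….
Term 14 comes from track B (its 5th entry): -45.
Position 15 falls in track C as its term 5, giving 78125.
The 16th slot belongs to track A; its 6th term is 2187.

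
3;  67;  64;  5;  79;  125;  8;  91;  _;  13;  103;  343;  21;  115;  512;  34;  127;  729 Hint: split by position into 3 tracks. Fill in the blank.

The terms cycle through 3 interleaved subsequences.
Stream A: 3, 5, 8, 13, 21, 34 (Fibonacci-style (each term is the sum of the two before it)).
Stream B: 67, 79, 91, 103, 115, 127 (linear: a_n = 55 + 12·n).
Stream C: 64, 125, ?, 343, 512, 729 (consecutive cubes n³ from n = 4).
The gap is stream C's term 3; the rule gives 216.

216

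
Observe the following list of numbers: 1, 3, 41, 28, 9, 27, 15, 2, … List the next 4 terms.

Positions follow the repeating pattern AABB; grouping by letter gives 2 tracks.
Track A: 1, 3, 9, 27. Powers of 3.
Track B: 41, 28, 15, 2. Subtracting 13 each time.
Position 9 falls in track A as its term 5, giving 81.
Term 10 comes from track A (its 6th entry): 243.
Position 11 → track B, term 5 = -11.
Term 12 comes from track B (its 6th entry): -24.

81, 243, -11, -24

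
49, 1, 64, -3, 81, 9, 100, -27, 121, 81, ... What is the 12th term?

Split by position mod 2 into 2 tracks.
Track A: 49, 64, 81, 100, 121. Perfect squares starting at 7².
Track B: 1, -3, 9, -27, 81. Multiplying by -3 each time.
Term 12 comes from track B (its 6th entry): -243.

-243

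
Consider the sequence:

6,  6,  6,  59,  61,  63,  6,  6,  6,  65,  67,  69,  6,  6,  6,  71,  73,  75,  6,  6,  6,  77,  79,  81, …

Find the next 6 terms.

Positions follow the repeating pattern AAABBB; grouping by letter gives 2 tracks.
Track A: 6, 6, 6, 6, 6, 6, 6, 6, 6, 6, 6, 6 (constant 6).
Track B: 59, 61, 63, 65, 67, 69, 71, 73, 75, 77, 79, 81 (adding 2 each time).
The 25th slot belongs to track A; its 13th term is 6.
Position 26 → track A, term 14 = 6.
Position 27 falls in track A as its term 15, giving 6.
Position 28 falls in track B as its term 13, giving 83.
The 29th slot belongs to track B; its 14th term is 85.
Position 30 → track B, term 15 = 87.

6, 6, 6, 83, 85, 87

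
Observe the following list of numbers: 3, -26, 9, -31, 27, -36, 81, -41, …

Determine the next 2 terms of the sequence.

The terms cycle through 2 interleaved subsequences.
Track A: 3, 9, 27, 81 (powers of 3).
Track B: -26, -31, -36, -41 (arithmetic with common difference −5).
Position 9 falls in track A as its term 5, giving 243.
Position 10 → track B, term 5 = -46.

243, -46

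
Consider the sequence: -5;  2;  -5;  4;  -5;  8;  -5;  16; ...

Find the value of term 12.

Split by position mod 2 into 2 tracks.
Track A: -5, -5, -5, -5 — constant -5.
Track B: 2, 4, 8, 16 — geometric with ratio 2.
Term 12 comes from track B (its 6th entry): 64.

64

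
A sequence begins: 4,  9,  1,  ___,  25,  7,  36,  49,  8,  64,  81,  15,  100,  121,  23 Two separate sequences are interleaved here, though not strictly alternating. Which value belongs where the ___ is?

Reading positions in blocks of 3 reveals the pattern AAB — 2 tracks woven together.
Stream A = 4, 9, ?, 25, 36, 49, 64, 81, 100, 121: consecutive squares n² from n = 2.
Stream B = 1, 7, 8, 15, 23: each term equals the sum of the previous two.
So the missing entry in stream A is 16.

16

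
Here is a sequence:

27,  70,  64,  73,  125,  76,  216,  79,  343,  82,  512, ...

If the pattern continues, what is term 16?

Split by position mod 2 into 2 tracks.
Track A = 27, 64, 125, 216, 343, 512: the cubes 3³, 4³, 5³, ….
Track B = 70, 73, 76, 79, 82: arithmetic with common difference +3.
Position 16 falls in track B as its term 8, giving 91.

91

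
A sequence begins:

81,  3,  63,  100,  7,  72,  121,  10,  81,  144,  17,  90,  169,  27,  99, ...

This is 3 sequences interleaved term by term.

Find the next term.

196

Split by position mod 3 into 3 tracks.
Track A: 81, 100, 121, 144, 169 (consecutive squares n² from n = 9).
Track B: 3, 7, 10, 17, 27 (Fibonacci-style (each term is the sum of the two before it)).
Track C: 63, 72, 81, 90, 99 (arithmetic, step +9).
The 16th slot belongs to track A; its 6th term is 196.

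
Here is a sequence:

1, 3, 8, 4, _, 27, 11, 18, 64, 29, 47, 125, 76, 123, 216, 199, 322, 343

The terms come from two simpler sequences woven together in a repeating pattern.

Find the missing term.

The slot pattern repeats as AAB (period 3), so there are 2 interleaved tracks.
Track A = 1, 3, 4, ?, 11, 18, 29, 47, 76, 123, 199, 322: Fibonacci-style (each term is the sum of the two before it).
Track B = 8, 27, 64, 125, 216, 343: the cubes 2³, 3³, 4³, ….
Track A's pattern makes the blank 7.

7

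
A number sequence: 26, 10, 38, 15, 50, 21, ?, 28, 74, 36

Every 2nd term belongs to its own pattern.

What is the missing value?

62

The terms cycle through 2 interleaved subsequences.
Track A: 26, 38, 50, ?, 74 (arithmetic with common difference +12).
Track B: 10, 15, 21, 28, 36 (the triangular numbers T_4, T_5, …).
So the missing entry in track A is 62.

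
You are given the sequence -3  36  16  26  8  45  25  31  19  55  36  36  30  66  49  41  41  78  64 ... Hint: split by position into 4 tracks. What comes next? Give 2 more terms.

46, 52

Split by position mod 4: positions 1, 5, 9, … form one track, and each other residue class forms its own.
Subsequence A: -3, 8, 19, 30, 41 — adding 11 each time.
Subsequence B: 36, 45, 55, 66, 78 — triangular numbers n(n+1)/2 for n = 8, 9, ….
Subsequence C: 16, 25, 36, 49, 64 — the squares 4², 5², 6², ….
Subsequence D: 26, 31, 36, 41 — linear: a_n = 21 + 5·n.
Term 20 comes from subsequence D (its 5th entry): 46.
The 21st slot belongs to subsequence A; its 6th term is 52.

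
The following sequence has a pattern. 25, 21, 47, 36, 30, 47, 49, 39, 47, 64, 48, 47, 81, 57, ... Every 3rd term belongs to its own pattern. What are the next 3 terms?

The terms cycle through 3 interleaved subsequences.
Track A is 25, 36, 49, 64, 81, which is the squares 5², 6², 7², ….
Track B is 21, 30, 39, 48, 57, which is arithmetic with common difference +9.
Track C is 47, 47, 47, 47, which is the constant sequence 47.
Term 15 comes from track C (its 5th entry): 47.
Term 16 comes from track A (its 6th entry): 100.
Position 17 falls in track B as its term 6, giving 66.

47, 100, 66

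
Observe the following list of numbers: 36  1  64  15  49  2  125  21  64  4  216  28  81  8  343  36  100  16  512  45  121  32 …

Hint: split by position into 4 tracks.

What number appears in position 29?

169

Split by position mod 4: positions 1, 5, 9, … form one track, and each other residue class forms its own.
Track A is 36, 49, 64, 81, 100, 121, which is perfect squares starting at 6².
Track B is 1, 2, 4, 8, 16, 32, which is powers of 2.
Track C is 64, 125, 216, 343, 512, which is the cubes 4³, 5³, 6³, ….
Track D is 15, 21, 28, 36, 45, which is triangular numbers n(n+1)/2 for n = 5, 6, ….
The 29th slot belongs to track A; its 8th term is 169.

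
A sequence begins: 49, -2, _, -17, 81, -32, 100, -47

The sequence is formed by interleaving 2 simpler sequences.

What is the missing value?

Positions 1, 3, 5, … form one subsequence and positions 2, 4, 6, … form another.
Stream A: 49, ?, 81, 100. Perfect squares starting at 7².
Stream B: -2, -17, -32, -47. Arithmetic, step −15.
Filling stream A at index 2 by its rule yields 64.

64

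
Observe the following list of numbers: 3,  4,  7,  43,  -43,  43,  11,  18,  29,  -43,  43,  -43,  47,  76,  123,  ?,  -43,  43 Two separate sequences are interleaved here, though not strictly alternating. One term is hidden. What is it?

The slot pattern repeats as AAABBB (period 6), so there are 2 interleaved tracks.
Stream A: 3, 4, 7, 11, 18, 29, 47, 76, 123 (a Fibonacci-like recurrence a_n = a_{n-1} + a_{n-2}).
Stream B: 43, -43, 43, -43, 43, -43, ?, -43, 43 (alternating ±43).
The gap is stream B's term 7; the rule gives 43.

43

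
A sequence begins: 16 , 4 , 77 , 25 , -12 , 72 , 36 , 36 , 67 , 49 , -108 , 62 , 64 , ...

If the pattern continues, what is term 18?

52

Split by position mod 3 into 3 tracks.
Subsequence A = 16, 25, 36, 49, 64: perfect squares starting at 4².
Subsequence B = 4, -12, 36, -108: geometric with ratio -3.
Subsequence C = 77, 72, 67, 62: linear: a_n = 82 − 5·n.
Term 18 comes from subsequence C (its 6th entry): 52.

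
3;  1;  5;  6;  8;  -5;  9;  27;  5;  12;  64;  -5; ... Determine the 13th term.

15

Split by position mod 3 into 3 tracks.
Track A = 3, 6, 9, 12: arithmetic with common difference +3.
Track B = 1, 8, 27, 64: the cubes 1³, 2³, 3³, ….
Track C = 5, -5, 5, -5: alternating ±5.
Position 13 falls in track A as its term 5, giving 15.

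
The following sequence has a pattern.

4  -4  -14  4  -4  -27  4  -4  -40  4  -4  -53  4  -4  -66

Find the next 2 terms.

4, -4

Reading positions in blocks of 3 reveals the pattern AAB — 2 tracks woven together.
Track A = 4, -4, 4, -4, 4, -4, 4, -4, 4, -4: alternating ±4.
Track B = -14, -27, -40, -53, -66: subtracting 13 each time.
Position 16 → track A, term 11 = 4.
The 17th slot belongs to track A; its 12th term is -4.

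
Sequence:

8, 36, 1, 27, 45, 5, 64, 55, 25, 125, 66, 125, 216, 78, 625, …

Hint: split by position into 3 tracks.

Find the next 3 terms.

343, 91, 3125

Taking every 3rd term gives 3 separate tracks.
Subsequence A: 8, 27, 64, 125, 216 — the cubes 2³, 3³, 4³, ….
Subsequence B: 36, 45, 55, 66, 78 — triangular numbers n(n+1)/2 for n = 8, 9, ….
Subsequence C: 1, 5, 25, 125, 625 — successive powers of 5.
Term 16 comes from subsequence A (its 6th entry): 343.
Position 17 falls in subsequence B as its term 6, giving 91.
The 18th slot belongs to subsequence C; its 6th term is 3125.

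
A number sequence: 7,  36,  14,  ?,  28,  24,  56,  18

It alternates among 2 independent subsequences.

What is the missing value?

Odd-indexed and even-indexed terms follow separate rules.
Stream A: 7, 14, 28, 56 — geometric with ratio 2.
Stream B: 36, ?, 24, 18 — subtracting 6 each time.
Filling stream B at index 2 by its rule yields 30.

30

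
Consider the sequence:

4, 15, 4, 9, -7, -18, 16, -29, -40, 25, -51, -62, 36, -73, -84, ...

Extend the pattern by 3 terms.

49, -95, -106

The slot pattern repeats as ABB (period 3), so there are 2 interleaved tracks.
Track A is 4, 9, 16, 25, 36, which is perfect squares starting at 2².
Track B is 15, 4, -7, -18, -29, -40, -51, -62, -73, -84, which is subtracting 11 each time.
Term 16 comes from track A (its 6th entry): 49.
Term 17 comes from track B (its 11th entry): -95.
Position 18 falls in track B as its term 12, giving -106.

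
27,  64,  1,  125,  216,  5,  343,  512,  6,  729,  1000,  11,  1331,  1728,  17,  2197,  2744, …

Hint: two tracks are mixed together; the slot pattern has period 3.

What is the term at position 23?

5832

The slot pattern repeats as AAB (period 3), so there are 2 interleaved tracks.
Stream A: 27, 64, 125, 216, 343, 512, 729, 1000, 1331, 1728, 2197, 2744. The cubes 3³, 4³, 5³, ….
Stream B: 1, 5, 6, 11, 17. Fibonacci-style (each term is the sum of the two before it).
Term 23 comes from stream A (its 16th entry): 5832.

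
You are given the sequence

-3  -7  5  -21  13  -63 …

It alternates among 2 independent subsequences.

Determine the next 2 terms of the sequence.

Split by position mod 2 into 2 tracks.
Track A = -3, 5, 13: adding 8 each time.
Track B = -7, -21, -63: a geometric progression (common ratio 3).
Term 7 comes from track A (its 4th entry): 21.
Position 8 → track B, term 4 = -189.

21, -189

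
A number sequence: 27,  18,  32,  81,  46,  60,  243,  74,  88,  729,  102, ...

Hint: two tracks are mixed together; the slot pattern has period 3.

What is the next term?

116

Reading positions in blocks of 3 reveals the pattern ABB — 2 tracks woven together.
Track A = 27, 81, 243, 729: successive powers of 3.
Track B = 18, 32, 46, 60, 74, 88, 102: linear: a_n = 4 + 14·n.
The 12th slot belongs to track B; its 8th term is 116.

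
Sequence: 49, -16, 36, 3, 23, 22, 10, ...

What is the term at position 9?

Positions 1, 3, 5, … form one subsequence and positions 2, 4, 6, … form another.
Subsequence A: 49, 36, 23, 10 — subtracting 13 each time.
Subsequence B: -16, 3, 22 — adding 19 each time.
Term 9 comes from subsequence A (its 5th entry): -3.

-3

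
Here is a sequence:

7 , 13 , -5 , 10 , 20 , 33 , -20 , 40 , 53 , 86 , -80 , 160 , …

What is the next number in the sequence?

139

Positions follow the repeating pattern AABB; grouping by letter gives 2 tracks.
Track A: 7, 13, 20, 33, 53, 86 — Fibonacci-style (each term is the sum of the two before it).
Track B: -5, 10, -20, 40, -80, 160 — geometric, ×-2 each step.
Position 13 falls in track A as its term 7, giving 139.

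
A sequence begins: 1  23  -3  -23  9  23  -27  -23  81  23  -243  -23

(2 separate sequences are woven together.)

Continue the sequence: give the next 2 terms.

Split by position mod 2 into 2 tracks.
Stream A: 1, -3, 9, -27, 81, -243 — multiplying by -3 each time.
Stream B: 23, -23, 23, -23, 23, -23 — the oscillation 23·(−1)^(n+1).
Term 13 comes from stream A (its 7th entry): 729.
Position 14 → stream B, term 7 = 23.

729, 23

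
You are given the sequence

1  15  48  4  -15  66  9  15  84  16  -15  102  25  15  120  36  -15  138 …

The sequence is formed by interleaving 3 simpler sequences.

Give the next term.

49

Split by position mod 3: positions 1, 4, 7, … form one track, and each other residue class forms its own.
Track A: 1, 4, 9, 16, 25, 36 — perfect squares starting at 1².
Track B: 15, -15, 15, -15, 15, -15 — alternating ±15.
Track C: 48, 66, 84, 102, 120, 138 — arithmetic with common difference +18.
Position 19 falls in track A as its term 7, giving 49.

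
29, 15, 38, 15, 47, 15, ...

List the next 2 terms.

The terms cycle through 2 interleaved subsequences.
Stream A: 29, 38, 47. Arithmetic with common difference +9.
Stream B: 15, 15, 15. Constant 15.
Position 7 falls in stream A as its term 4, giving 56.
Term 8 comes from stream B (its 4th entry): 15.

56, 15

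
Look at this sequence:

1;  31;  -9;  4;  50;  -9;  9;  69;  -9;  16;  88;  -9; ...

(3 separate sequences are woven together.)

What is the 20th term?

The terms cycle through 3 interleaved subsequences.
Stream A: 1, 4, 9, 16. Consecutive squares n² from n = 1.
Stream B: 31, 50, 69, 88. Arithmetic with common difference +19.
Stream C: -9, -9, -9, -9. Always -9.
Position 20 falls in stream B as its term 7, giving 145.

145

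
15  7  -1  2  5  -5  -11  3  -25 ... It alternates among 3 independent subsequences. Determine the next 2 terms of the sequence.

Read the sequence 3 terms at a time; column i is its own pattern.
Stream A = 15, 2, -11: subtracting 13 each time.
Stream B = 7, 5, 3: subtracting 2 each time.
Stream C = -1, -5, -25: geometric, ×5 each step.
The 10th slot belongs to stream A; its 4th term is -24.
Position 11 → stream B, term 4 = 1.

-24, 1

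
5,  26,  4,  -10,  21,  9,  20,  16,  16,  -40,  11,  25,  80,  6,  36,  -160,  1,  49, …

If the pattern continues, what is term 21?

Taking every 3rd term gives 3 separate tracks.
Track A is 5, -10, 20, -40, 80, -160, which is multiplying by -2 each time.
Track B is 26, 21, 16, 11, 6, 1, which is subtracting 5 each time.
Track C is 4, 9, 16, 25, 36, 49, which is consecutive squares n² from n = 2.
The 21st slot belongs to track C; its 7th term is 64.

64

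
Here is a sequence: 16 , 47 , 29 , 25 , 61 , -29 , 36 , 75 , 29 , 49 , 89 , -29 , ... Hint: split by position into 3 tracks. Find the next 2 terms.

64, 103

Split by position mod 3 into 3 tracks.
Subsequence A = 16, 25, 36, 49: consecutive squares n² from n = 4.
Subsequence B = 47, 61, 75, 89: linear: a_n = 33 + 14·n.
Subsequence C = 29, -29, 29, -29: the oscillation 29·(−1)^(n+1).
Position 13 → subsequence A, term 5 = 64.
Position 14 → subsequence B, term 5 = 103.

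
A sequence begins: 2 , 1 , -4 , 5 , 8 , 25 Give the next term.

Odd-indexed and even-indexed terms follow separate rules.
Track A: 2, -4, 8. Multiplying by -2 each time.
Track B: 1, 5, 25. Powers 5^0, 5^1, 5^2, ….
Position 7 → track A, term 4 = -16.

-16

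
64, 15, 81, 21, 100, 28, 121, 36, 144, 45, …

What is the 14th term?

66

The terms cycle through 2 interleaved subsequences.
Stream A: 64, 81, 100, 121, 144 — the squares 8², 9², 10², ….
Stream B: 15, 21, 28, 36, 45 — triangular numbers starting at T_5.
The 14th slot belongs to stream B; its 7th term is 66.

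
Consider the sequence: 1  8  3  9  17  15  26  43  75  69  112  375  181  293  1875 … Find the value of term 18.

Positions follow the repeating pattern AAB; grouping by letter gives 2 tracks.
Stream A: 1, 8, 9, 17, 26, 43, 69, 112, 181, 293 (Fibonacci-style (each term is the sum of the two before it)).
Stream B: 3, 15, 75, 375, 1875 (geometric, ×5 each step).
The 18th slot belongs to stream B; its 6th term is 9375.

9375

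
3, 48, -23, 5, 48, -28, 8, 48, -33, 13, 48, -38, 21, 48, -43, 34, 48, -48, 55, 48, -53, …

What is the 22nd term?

89

Read the sequence 3 terms at a time; column i is its own pattern.
Stream A: 3, 5, 8, 13, 21, 34, 55. A Fibonacci-like recurrence a_n = a_{n-1} + a_{n-2}.
Stream B: 48, 48, 48, 48, 48, 48, 48. Constant 48.
Stream C: -23, -28, -33, -38, -43, -48, -53. Arithmetic with common difference −5.
Position 22 falls in stream A as its term 8, giving 89.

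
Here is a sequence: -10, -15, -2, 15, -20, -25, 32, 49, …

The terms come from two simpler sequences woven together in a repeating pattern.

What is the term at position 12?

Positions follow the repeating pattern AABB; grouping by letter gives 2 tracks.
Track A is -10, -15, -20, -25, which is linear: a_n = -5 − 5·n.
Track B is -2, 15, 32, 49, which is arithmetic with common difference +17.
The 12th slot belongs to track B; its 6th term is 83.

83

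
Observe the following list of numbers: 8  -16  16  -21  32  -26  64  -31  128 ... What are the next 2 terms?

Split by position mod 2 into 2 tracks.
Stream A: 8, 16, 32, 64, 128. Successive powers of 2.
Stream B: -16, -21, -26, -31. Arithmetic with common difference −5.
Position 10 → stream B, term 5 = -36.
Position 11 falls in stream A as its term 6, giving 256.

-36, 256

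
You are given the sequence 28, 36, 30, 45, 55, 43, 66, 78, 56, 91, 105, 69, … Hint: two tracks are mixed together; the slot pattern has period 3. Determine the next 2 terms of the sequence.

120, 136

Positions follow the repeating pattern AAB; grouping by letter gives 2 tracks.
Track A = 28, 36, 45, 55, 66, 78, 91, 105: the triangular numbers T_7, T_8, ….
Track B = 30, 43, 56, 69: adding 13 each time.
Position 13 falls in track A as its term 9, giving 120.
Position 14 → track A, term 10 = 136.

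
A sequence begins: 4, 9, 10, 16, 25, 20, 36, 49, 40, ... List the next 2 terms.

64, 81

The slot pattern repeats as AAB (period 3), so there are 2 interleaved tracks.
Track A = 4, 9, 16, 25, 36, 49: the squares 2², 3², 4², ….
Track B = 10, 20, 40: geometric with ratio 2.
Term 10 comes from track A (its 7th entry): 64.
Position 11 → track A, term 8 = 81.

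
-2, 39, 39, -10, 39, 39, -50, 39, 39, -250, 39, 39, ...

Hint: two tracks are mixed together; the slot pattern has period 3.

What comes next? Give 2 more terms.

The slot pattern repeats as ABB (period 3), so there are 2 interleaved tracks.
Track A = -2, -10, -50, -250: geometric, ×5 each step.
Track B = 39, 39, 39, 39, 39, 39, 39, 39: the constant sequence 39.
The 13th slot belongs to track A; its 5th term is -1250.
The 14th slot belongs to track B; its 9th term is 39.

-1250, 39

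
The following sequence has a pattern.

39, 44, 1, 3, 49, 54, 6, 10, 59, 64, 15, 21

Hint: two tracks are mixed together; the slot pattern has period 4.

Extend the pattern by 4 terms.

69, 74, 28, 36

The slot pattern repeats as AABB (period 4), so there are 2 interleaved tracks.
Stream A: 39, 44, 49, 54, 59, 64. Arithmetic, step +5.
Stream B: 1, 3, 6, 10, 15, 21. Triangular numbers starting at T_1.
Term 13 comes from stream A (its 7th entry): 69.
Position 14 falls in stream A as its term 8, giving 74.
Position 15 falls in stream B as its term 7, giving 28.
Term 16 comes from stream B (its 8th entry): 36.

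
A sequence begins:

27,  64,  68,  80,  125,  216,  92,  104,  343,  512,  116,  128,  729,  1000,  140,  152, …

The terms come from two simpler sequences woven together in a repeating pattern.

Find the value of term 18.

The slot pattern repeats as AABB (period 4), so there are 2 interleaved tracks.
Track A: 27, 64, 125, 216, 343, 512, 729, 1000 (the cubes 3³, 4³, 5³, …).
Track B: 68, 80, 92, 104, 116, 128, 140, 152 (adding 12 each time).
Position 18 falls in track A as its term 10, giving 1728.

1728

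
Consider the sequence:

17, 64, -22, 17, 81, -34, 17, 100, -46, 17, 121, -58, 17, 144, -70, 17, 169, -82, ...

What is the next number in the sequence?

Split by position mod 3 into 3 tracks.
Stream A is 17, 17, 17, 17, 17, 17, which is always 17.
Stream B is 64, 81, 100, 121, 144, 169, which is consecutive squares n² from n = 8.
Stream C is -22, -34, -46, -58, -70, -82, which is arithmetic, step −12.
Term 19 comes from stream A (its 7th entry): 17.

17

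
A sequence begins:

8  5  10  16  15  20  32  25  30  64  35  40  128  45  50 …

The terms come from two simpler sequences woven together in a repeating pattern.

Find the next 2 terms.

256, 55

Positions follow the repeating pattern ABB; grouping by letter gives 2 tracks.
Subsequence A: 8, 16, 32, 64, 128. Powers 2^3, 2^4, 2^5, ….
Subsequence B: 5, 10, 15, 20, 25, 30, 35, 40, 45, 50. Arithmetic, step +5.
Position 16 falls in subsequence A as its term 6, giving 256.
The 17th slot belongs to subsequence B; its 11th term is 55.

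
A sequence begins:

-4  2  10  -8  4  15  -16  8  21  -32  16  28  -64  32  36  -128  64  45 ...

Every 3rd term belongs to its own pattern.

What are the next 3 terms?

Taking every 3rd term gives 3 separate tracks.
Track A = -4, -8, -16, -32, -64, -128: multiplying by 2 each time.
Track B = 2, 4, 8, 16, 32, 64: powers of 2.
Track C = 10, 15, 21, 28, 36, 45: the triangular numbers T_4, T_5, ….
Position 19 falls in track A as its term 7, giving -256.
The 20th slot belongs to track B; its 7th term is 128.
Term 21 comes from track C (its 7th entry): 55.

-256, 128, 55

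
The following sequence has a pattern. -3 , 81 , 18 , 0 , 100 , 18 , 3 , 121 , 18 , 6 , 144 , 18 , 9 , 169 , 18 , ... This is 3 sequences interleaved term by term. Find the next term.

Split by position mod 3: positions 1, 4, 7, … form one track, and each other residue class forms its own.
Track A: -3, 0, 3, 6, 9 (adding 3 each time).
Track B: 81, 100, 121, 144, 169 (the squares 9², 10², 11², …).
Track C: 18, 18, 18, 18, 18 (constant 18).
The 16th slot belongs to track A; its 6th term is 12.

12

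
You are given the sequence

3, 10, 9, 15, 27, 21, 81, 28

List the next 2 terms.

243, 36

Taking every 2nd term gives 2 separate tracks.
Track A: 3, 9, 27, 81 (successive powers of 3).
Track B: 10, 15, 21, 28 (triangular numbers n(n+1)/2 for n = 4, 5, …).
Position 9 → track A, term 5 = 243.
Position 10 → track B, term 5 = 36.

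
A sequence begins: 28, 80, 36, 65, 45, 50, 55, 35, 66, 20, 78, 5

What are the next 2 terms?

Positions 1, 3, 5, … form one subsequence and positions 2, 4, 6, … form another.
Subsequence A: 28, 36, 45, 55, 66, 78 — the triangular numbers T_7, T_8, ….
Subsequence B: 80, 65, 50, 35, 20, 5 — arithmetic, step −15.
Position 13 falls in subsequence A as its term 7, giving 91.
Term 14 comes from subsequence B (its 7th entry): -10.

91, -10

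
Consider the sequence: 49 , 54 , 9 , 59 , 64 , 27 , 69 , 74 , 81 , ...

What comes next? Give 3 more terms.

79, 84, 243

Reading positions in blocks of 3 reveals the pattern AAB — 2 tracks woven together.
Track A: 49, 54, 59, 64, 69, 74. Adding 5 each time.
Track B: 9, 27, 81. Geometric, ×3 each step.
Position 10 → track A, term 7 = 79.
Term 11 comes from track A (its 8th entry): 84.
Position 12 falls in track B as its term 4, giving 243.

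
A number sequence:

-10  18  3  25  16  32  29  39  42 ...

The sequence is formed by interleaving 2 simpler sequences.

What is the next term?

46

Odd-indexed and even-indexed terms follow separate rules.
Track A = -10, 3, 16, 29, 42: arithmetic with common difference +13.
Track B = 18, 25, 32, 39: arithmetic with common difference +7.
Position 10 → track B, term 5 = 46.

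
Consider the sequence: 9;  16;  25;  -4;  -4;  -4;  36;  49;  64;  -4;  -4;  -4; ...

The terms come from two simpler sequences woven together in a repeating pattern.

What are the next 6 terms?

Positions follow the repeating pattern AAABBB; grouping by letter gives 2 tracks.
Track A is 9, 16, 25, 36, 49, 64, which is consecutive squares n² from n = 3.
Track B is -4, -4, -4, -4, -4, -4, which is always -4.
The 13th slot belongs to track A; its 7th term is 81.
The 14th slot belongs to track A; its 8th term is 100.
Position 15 falls in track A as its term 9, giving 121.
The 16th slot belongs to track B; its 7th term is -4.
Position 17 → track B, term 8 = -4.
Position 18 falls in track B as its term 9, giving -4.

81, 100, 121, -4, -4, -4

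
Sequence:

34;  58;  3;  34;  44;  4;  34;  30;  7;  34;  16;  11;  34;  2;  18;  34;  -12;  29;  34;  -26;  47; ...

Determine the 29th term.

-68

Read the sequence 3 terms at a time; column i is its own pattern.
Stream A is 34, 34, 34, 34, 34, 34, 34, which is constant 34.
Stream B is 58, 44, 30, 16, 2, -12, -26, which is arithmetic, step −14.
Stream C is 3, 4, 7, 11, 18, 29, 47, which is each term equals the sum of the previous two.
Position 29 → stream B, term 10 = -68.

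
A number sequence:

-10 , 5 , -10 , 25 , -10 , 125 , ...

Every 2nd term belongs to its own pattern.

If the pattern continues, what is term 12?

15625

Odd-indexed and even-indexed terms follow separate rules.
Track A: -10, -10, -10. The constant sequence -10.
Track B: 5, 25, 125. Successive powers of 5.
Position 12 → track B, term 6 = 15625.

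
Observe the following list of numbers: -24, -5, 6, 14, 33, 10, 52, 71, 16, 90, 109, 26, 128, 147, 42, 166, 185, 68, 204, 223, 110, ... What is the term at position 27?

Positions follow the repeating pattern AAB; grouping by letter gives 2 tracks.
Stream A: -24, -5, 14, 33, 52, 71, 90, 109, 128, 147, 166, 185, 204, 223. Arithmetic with common difference +19.
Stream B: 6, 10, 16, 26, 42, 68, 110. A Fibonacci-like recurrence a_n = a_{n-1} + a_{n-2}.
Position 27 → stream B, term 9 = 288.

288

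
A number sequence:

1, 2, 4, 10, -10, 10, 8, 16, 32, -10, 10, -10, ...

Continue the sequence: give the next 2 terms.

The slot pattern repeats as AAABBB (period 6), so there are 2 interleaved tracks.
Track A: 1, 2, 4, 8, 16, 32 — a geometric progression (common ratio 2).
Track B: 10, -10, 10, -10, 10, -10 — oscillating between 10 and -10.
Position 13 → track A, term 7 = 64.
Position 14 → track A, term 8 = 128.

64, 128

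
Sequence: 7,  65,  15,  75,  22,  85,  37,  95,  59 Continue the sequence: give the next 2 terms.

105, 96

Split by position mod 2 into 2 tracks.
Stream A is 7, 15, 22, 37, 59, which is Fibonacci-style (each term is the sum of the two before it).
Stream B is 65, 75, 85, 95, which is adding 10 each time.
Position 10 falls in stream B as its term 5, giving 105.
Term 11 comes from stream A (its 6th entry): 96.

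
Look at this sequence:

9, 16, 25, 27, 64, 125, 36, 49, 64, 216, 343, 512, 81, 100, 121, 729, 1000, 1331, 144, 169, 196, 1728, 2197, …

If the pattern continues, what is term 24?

The slot pattern repeats as AAABBB (period 6), so there are 2 interleaved tracks.
Track A: 9, 16, 25, 36, 49, 64, 81, 100, 121, 144, 169, 196 — the squares 3², 4², 5², ….
Track B: 27, 64, 125, 216, 343, 512, 729, 1000, 1331, 1728, 2197 — consecutive cubes n³ from n = 3.
The 24th slot belongs to track B; its 12th term is 2744.

2744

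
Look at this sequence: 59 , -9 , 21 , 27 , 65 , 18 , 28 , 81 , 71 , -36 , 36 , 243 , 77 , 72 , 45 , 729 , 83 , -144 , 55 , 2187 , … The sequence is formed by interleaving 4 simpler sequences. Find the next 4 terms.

The terms cycle through 4 interleaved subsequences.
Track A: 59, 65, 71, 77, 83. Arithmetic with common difference +6.
Track B: -9, 18, -36, 72, -144. Geometric with ratio -2.
Track C: 21, 28, 36, 45, 55. Triangular numbers starting at T_6.
Track D: 27, 81, 243, 729, 2187. Successive powers of 3.
Position 21 → track A, term 6 = 89.
Position 22 falls in track B as its term 6, giving 288.
Position 23 falls in track C as its term 6, giving 66.
The 24th slot belongs to track D; its 6th term is 6561.

89, 288, 66, 6561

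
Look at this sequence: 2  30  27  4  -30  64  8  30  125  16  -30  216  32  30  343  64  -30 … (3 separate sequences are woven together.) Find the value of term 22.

256

Split by position mod 3 into 3 tracks.
Track A = 2, 4, 8, 16, 32, 64: powers 2^1, 2^2, 2^3, ….
Track B = 30, -30, 30, -30, 30, -30: alternating ±30.
Track C = 27, 64, 125, 216, 343: consecutive cubes n³ from n = 3.
Position 22 falls in track A as its term 8, giving 256.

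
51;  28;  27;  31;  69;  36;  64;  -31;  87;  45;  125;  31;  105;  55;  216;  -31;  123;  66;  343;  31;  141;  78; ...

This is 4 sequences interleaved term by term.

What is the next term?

Read the sequence 4 terms at a time; column i is its own pattern.
Track A = 51, 69, 87, 105, 123, 141: arithmetic with common difference +18.
Track B = 28, 36, 45, 55, 66, 78: triangular numbers starting at T_7.
Track C = 27, 64, 125, 216, 343: perfect cubes starting at 3³.
Track D = 31, -31, 31, -31, 31: the oscillation 31·(−1)^(n+1).
Position 23 → track C, term 6 = 512.

512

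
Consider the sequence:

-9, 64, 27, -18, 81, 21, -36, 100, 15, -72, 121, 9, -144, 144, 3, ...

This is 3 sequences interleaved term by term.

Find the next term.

-288

Split by position mod 3: positions 1, 4, 7, … form one track, and each other residue class forms its own.
Track A: -9, -18, -36, -72, -144 — geometric with ratio 2.
Track B: 64, 81, 100, 121, 144 — consecutive squares n² from n = 8.
Track C: 27, 21, 15, 9, 3 — arithmetic with common difference −6.
Position 16 → track A, term 6 = -288.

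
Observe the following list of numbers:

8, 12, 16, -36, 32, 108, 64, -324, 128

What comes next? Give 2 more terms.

972, 256

Split by position mod 2 into 2 tracks.
Track A: 8, 16, 32, 64, 128 — successive powers of 2.
Track B: 12, -36, 108, -324 — geometric, ×-3 each step.
Position 10 → track B, term 5 = 972.
Position 11 → track A, term 6 = 256.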